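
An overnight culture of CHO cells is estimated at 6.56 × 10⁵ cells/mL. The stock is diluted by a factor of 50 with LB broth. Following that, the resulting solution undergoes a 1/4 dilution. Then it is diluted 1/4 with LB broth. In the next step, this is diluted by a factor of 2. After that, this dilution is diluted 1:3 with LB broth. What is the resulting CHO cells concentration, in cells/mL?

Overall dilution factor = 50 × 4 × 4 × 2 × 3 = 4800.
6.56 × 10⁵ cells/mL / 4800 = 137 cells/mL.

137 cells/mL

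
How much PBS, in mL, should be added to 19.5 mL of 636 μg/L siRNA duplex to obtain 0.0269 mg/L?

0.0269 mg/L = 26.9 μg/L.
V₂ = C₁V₁/C₂ = 636 × 19.5 / 26.9 = 461 mL.
Diluent to add = V₂ − V₁ = 461 − 19.5 = 442 mL.

442 mL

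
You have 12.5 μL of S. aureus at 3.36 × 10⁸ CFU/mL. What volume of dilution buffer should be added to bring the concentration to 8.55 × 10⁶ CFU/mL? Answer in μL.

479 μL

V₂ = C₁V₁/C₂ = 3.36 × 10⁸ × 12.5 / 8.55 × 10⁶ = 491 μL.
Diluent to add = V₂ − V₁ = 491 − 12.5 = 479 μL.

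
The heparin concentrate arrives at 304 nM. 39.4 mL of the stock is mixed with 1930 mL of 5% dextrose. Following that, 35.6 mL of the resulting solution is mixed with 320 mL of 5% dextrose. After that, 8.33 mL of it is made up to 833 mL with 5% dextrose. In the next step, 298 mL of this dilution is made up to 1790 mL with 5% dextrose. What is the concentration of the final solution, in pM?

Overall dilution factor = 49.98 × 9.989 × 100 × 6.007 = 3.00 × 10⁵.
304 nM / 3.00 × 10⁵ = 1.01 × 10⁻³ nM = 1.01 pM.

1.01 pM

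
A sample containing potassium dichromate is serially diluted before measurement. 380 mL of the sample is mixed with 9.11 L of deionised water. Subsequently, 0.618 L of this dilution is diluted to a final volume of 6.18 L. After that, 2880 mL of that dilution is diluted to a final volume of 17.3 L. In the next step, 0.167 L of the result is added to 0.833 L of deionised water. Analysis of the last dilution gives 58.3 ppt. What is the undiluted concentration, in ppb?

524 ppb

Overall dilution factor = 24.97 × 10 × 6.007 × 5.988 = 8983.
Original = 58.3 ppt × 8983 = 5.24 × 10⁵ ppt = 524 ppb.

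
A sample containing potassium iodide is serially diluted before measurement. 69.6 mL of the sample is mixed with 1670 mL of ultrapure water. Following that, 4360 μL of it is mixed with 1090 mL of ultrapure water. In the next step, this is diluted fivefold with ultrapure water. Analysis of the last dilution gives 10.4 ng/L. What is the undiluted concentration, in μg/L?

Overall dilution factor = 24.99 × 251 × 5 = 3.14 × 10⁴.
Original = 10.4 ng/L × 3.14 × 10⁴ = 3.26 × 10⁵ ng/L = 326 μg/L.

326 μg/L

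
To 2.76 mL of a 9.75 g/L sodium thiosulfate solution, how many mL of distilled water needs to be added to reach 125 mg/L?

125 mg/L = 0.125 g/L.
V₂ = C₁V₁/C₂ = 9.75 × 2.76 / 0.125 = 215 mL.
Diluent to add = V₂ − V₁ = 215 − 2.76 = 213 mL.

213 mL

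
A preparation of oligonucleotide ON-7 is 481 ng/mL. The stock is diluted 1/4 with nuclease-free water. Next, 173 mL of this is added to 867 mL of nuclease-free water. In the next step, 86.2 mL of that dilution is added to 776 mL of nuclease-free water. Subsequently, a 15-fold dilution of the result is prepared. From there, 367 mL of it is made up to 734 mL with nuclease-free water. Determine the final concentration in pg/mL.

Overall dilution factor = 4 × 6.012 × 10.00 × 15 × 2 = 7216.
481 ng/mL / 7216 = 0.0667 ng/mL = 66.7 pg/mL.

66.7 pg/mL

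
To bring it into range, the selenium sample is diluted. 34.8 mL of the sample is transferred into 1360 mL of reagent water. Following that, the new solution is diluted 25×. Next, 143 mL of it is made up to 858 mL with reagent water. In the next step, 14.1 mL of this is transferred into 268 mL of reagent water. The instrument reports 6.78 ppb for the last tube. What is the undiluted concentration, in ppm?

816 ppm

Overall dilution factor = 40.08 × 25 × 6 × 20.01 = 1.20 × 10⁵.
Original = 6.78 ppb × 1.20 × 10⁵ = 8.16 × 10⁵ ppb = 816 ppm.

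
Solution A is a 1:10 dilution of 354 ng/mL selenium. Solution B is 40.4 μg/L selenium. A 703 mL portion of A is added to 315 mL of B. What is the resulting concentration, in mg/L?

0.0369 mg/L

C_A = 354 ng/mL / 10 = 35.4 ng/mL.
C_B = 40.4 μg/L = 40.4 ng/mL.
C_mix = (C_A·V_A + C_B·V_B)/(V_A + V_B) = (35.4×703 + 40.4×315) / 1018 = 36.9 ng/mL = 0.0369 mg/L.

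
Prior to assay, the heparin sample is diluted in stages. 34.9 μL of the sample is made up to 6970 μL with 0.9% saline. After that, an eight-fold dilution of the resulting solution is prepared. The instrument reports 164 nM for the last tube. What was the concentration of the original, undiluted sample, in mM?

0.262 mM

Overall dilution factor = 199.7 × 8 = 1598.
Original = 164 nM × 1598 = 2.62 × 10⁵ nM = 0.262 mM.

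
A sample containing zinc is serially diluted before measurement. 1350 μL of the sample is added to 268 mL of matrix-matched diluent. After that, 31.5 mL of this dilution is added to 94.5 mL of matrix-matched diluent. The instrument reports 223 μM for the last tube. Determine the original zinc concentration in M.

Overall dilution factor = 199.5 × 4 = 798.
Original = 223 μM × 798 = 1.78 × 10⁵ μM = 0.178 M.

0.178 M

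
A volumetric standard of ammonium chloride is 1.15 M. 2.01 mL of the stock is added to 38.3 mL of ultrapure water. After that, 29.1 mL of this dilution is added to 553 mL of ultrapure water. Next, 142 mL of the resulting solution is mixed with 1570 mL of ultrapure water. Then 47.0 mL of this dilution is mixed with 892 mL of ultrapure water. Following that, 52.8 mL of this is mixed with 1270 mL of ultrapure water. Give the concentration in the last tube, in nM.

Overall dilution factor = 20.05 × 20.00 × 12.06 × 19.98 × 25.05 = 2.42 × 10⁶.
1.15 M / 2.42 × 10⁶ = 4.75 × 10⁻⁷ M = 475 nM.

475 nM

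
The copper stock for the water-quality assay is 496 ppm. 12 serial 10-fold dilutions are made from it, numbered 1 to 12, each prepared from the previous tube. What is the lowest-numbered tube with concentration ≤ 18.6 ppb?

Tube n has concentration 496 ppm / 10ⁿ.
Need 10ⁿ ≥ 496 ppm / 18.6 ppb = 2.67 × 10⁴, so n ≥ 4.43.
First such tube: n = 5.

tube 5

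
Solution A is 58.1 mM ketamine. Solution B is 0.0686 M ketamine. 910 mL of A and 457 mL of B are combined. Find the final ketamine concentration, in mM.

61.6 mM

C_B = 0.0686 M = 68.6 mM.
C_mix = (C_A·V_A + C_B·V_B)/(V_A + V_B) = (58.1×910 + 68.6×457) / 1367 = 61.6 mM.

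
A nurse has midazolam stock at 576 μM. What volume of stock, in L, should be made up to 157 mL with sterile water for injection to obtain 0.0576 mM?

0.0157 L

0.0576 mM = 57.6 μM.
V₁ = C₂V₂/C₁ = 57.6 × 157 / 576 = 15.7 mL = 0.0157 L.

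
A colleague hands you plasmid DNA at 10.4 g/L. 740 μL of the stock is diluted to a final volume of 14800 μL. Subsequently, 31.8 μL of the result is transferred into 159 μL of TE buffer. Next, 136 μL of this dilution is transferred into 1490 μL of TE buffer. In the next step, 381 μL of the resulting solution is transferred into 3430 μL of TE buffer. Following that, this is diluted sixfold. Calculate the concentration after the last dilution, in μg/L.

Overall dilution factor = 20 × 6 × 11.96 × 10.00 × 6 = 8.61 × 10⁴.
10.4 g/L / 8.61 × 10⁴ = 1.21 × 10⁻⁴ g/L = 121 μg/L.

121 μg/L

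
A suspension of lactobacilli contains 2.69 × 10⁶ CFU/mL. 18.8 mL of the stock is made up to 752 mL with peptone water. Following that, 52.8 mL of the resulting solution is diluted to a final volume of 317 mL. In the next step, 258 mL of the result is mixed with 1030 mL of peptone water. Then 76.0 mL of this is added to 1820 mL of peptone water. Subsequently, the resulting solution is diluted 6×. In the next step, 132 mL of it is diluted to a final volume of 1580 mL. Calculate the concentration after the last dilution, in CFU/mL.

Overall dilution factor = 40 × 6.004 × 4.992 × 24.95 × 6 × 11.97 = 2.15 × 10⁶.
2.69 × 10⁶ CFU/mL / 2.15 × 10⁶ = 1.25 CFU/mL.

1.25 CFU/mL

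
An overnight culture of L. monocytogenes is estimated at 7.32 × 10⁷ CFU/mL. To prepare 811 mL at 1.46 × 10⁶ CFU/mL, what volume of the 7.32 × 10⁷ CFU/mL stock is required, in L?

V₁ = C₂V₂/C₁ = 1.46 × 10⁶ × 811 / 7.32 × 10⁷ = 16.2 mL = 0.0162 L.

0.0162 L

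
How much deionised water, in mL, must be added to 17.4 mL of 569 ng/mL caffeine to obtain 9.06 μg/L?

1080 mL

9.06 μg/L = 9.06 ng/mL.
V₂ = C₁V₁/C₂ = 569 × 17.4 / 9.06 = 1093 mL.
Diluent to add = V₂ − V₁ = 1093 − 17.4 = 1080 mL.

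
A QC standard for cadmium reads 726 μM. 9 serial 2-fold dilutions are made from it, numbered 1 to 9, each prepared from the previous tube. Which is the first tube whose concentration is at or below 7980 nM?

tube 7

Tube n has concentration 726 μM / 2ⁿ.
Need 2ⁿ ≥ 726 μM / 7980 nM = 91.0, so n ≥ 6.51.
First such tube: n = 7.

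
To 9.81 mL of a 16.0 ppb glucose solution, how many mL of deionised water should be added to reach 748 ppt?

200 mL

748 ppt = 0.748 ppb.
V₂ = C₁V₁/C₂ = 16.0 × 9.81 / 0.748 = 210 mL.
Diluent to add = V₂ − V₁ = 210 − 9.81 = 200 mL.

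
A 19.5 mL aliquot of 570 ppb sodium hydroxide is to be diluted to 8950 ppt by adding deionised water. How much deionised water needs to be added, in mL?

1220 mL

8950 ppt = 8.95 ppb.
V₂ = C₁V₁/C₂ = 570 × 19.5 / 8.95 = 1242 mL.
Diluent to add = V₂ − V₁ = 1242 − 19.5 = 1220 mL.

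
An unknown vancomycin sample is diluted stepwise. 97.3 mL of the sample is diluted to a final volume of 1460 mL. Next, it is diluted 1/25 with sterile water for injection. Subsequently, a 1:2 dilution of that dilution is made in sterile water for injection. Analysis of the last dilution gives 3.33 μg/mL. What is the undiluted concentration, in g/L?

Overall dilution factor = 15.01 × 25 × 2 = 750.
Original = 3.33 μg/mL × 750 = 2498 μg/mL = 2.50 g/L.

2.50 g/L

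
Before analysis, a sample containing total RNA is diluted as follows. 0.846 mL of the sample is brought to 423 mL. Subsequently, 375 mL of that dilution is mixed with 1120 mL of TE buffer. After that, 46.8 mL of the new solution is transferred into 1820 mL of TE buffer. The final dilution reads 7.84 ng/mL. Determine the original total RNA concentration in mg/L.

623 mg/L

Overall dilution factor = 500 × 3.987 × 39.89 = 7.95 × 10⁴.
Original = 7.84 ng/mL × 7.95 × 10⁴ = 6.23 × 10⁵ ng/mL = 623 mg/L.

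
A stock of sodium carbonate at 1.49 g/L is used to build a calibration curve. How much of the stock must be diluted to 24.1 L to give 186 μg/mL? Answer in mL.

3010 mL

186 μg/mL = 0.186 g/L.
V₁ = C₂V₂/C₁ = 0.186 × 24.1 / 1.49 = 3.01 L = 3010 mL.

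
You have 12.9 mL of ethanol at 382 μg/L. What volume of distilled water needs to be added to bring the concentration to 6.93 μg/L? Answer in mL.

V₂ = C₁V₁/C₂ = 382 × 12.9 / 6.93 = 711 mL.
Diluent to add = V₂ − V₁ = 711 − 12.9 = 698 mL.

698 mL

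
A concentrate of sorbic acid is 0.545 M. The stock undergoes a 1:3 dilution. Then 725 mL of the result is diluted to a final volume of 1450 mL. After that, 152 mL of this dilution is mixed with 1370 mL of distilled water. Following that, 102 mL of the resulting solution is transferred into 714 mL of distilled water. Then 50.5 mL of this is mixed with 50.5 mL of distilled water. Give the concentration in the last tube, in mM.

Overall dilution factor = 3 × 2 × 10.01 × 8 × 2 = 961.
0.545 M / 961 = 5.67 × 10⁻⁴ M = 0.567 mM.

0.567 mM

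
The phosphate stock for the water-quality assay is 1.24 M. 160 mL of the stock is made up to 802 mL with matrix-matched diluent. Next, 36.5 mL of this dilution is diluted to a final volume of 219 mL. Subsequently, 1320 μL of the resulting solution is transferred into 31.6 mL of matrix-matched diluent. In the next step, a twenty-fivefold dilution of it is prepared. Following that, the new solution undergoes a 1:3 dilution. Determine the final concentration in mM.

Overall dilution factor = 5.013 × 6 × 24.94 × 25 × 3 = 5.63 × 10⁴.
1.24 M / 5.63 × 10⁴ = 2.20 × 10⁻⁵ M = 0.0220 mM.

0.0220 mM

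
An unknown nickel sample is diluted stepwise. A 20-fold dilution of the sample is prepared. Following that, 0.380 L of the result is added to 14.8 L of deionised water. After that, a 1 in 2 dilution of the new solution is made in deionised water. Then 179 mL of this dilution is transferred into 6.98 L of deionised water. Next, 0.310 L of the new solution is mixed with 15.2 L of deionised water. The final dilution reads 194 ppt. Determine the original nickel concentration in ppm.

Overall dilution factor = 20 × 39.95 × 2 × 39.99 × 50.03 = 3.20 × 10⁶.
Original = 194 ppt × 3.20 × 10⁶ = 6.20 × 10⁸ ppt = 620 ppm.

620 ppm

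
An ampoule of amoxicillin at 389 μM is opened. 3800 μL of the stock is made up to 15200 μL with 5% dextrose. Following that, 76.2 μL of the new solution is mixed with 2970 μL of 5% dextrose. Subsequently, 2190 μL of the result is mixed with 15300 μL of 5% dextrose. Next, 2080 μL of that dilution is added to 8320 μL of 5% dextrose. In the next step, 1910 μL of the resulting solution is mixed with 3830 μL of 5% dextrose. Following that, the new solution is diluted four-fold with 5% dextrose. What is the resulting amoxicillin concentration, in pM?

5070 pM

Overall dilution factor = 4 × 39.98 × 7.986 × 5 × 3.005 × 4 = 7.68 × 10⁴.
389 μM / 7.68 × 10⁴ = 5.07 × 10⁻³ μM = 5070 pM.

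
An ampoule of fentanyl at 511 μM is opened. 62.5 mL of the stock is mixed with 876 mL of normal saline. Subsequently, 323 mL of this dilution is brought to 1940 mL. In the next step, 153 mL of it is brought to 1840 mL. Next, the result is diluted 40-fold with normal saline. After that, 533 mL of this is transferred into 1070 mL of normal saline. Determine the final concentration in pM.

Overall dilution factor = 15.02 × 6.006 × 12.03 × 40 × 3.008 = 1.30 × 10⁵.
511 μM / 1.30 × 10⁵ = 3.92 × 10⁻³ μM = 3920 pM.

3920 pM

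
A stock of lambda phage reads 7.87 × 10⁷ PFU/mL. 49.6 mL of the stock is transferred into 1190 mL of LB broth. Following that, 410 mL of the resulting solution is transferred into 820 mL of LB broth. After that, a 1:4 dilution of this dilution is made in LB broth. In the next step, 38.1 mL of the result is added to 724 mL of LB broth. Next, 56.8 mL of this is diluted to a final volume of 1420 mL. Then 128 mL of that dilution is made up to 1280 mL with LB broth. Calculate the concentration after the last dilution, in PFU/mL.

Overall dilution factor = 24.99 × 3 × 4 × 20.00 × 25 × 10 = 1.50 × 10⁶.
7.87 × 10⁷ PFU/mL / 1.50 × 10⁶ = 52.5 PFU/mL.

52.5 PFU/mL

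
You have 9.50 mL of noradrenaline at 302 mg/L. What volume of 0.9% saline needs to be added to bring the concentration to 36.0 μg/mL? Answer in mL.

36.0 μg/mL = 36.0 mg/L.
V₂ = C₁V₁/C₂ = 302 × 9.50 / 36.0 = 79.7 mL.
Diluent to add = V₂ − V₁ = 79.7 − 9.50 = 70.2 mL.

70.2 mL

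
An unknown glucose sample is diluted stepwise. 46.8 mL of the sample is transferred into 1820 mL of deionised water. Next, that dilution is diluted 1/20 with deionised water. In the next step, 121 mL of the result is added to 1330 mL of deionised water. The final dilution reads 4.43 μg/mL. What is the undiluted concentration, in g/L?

42.4 g/L

Overall dilution factor = 39.89 × 20 × 11.99 = 9567.
Original = 4.43 μg/mL × 9567 = 4.24 × 10⁴ μg/mL = 42.4 g/L.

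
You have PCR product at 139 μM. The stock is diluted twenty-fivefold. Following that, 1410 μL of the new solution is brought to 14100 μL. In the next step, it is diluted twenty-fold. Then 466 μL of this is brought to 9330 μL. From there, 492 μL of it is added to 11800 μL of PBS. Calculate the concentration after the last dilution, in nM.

0.0556 nM

Overall dilution factor = 25 × 10 × 20 × 20.02 × 24.98 = 2.50 × 10⁶.
139 μM / 2.50 × 10⁶ = 5.56 × 10⁻⁵ μM = 0.0556 nM.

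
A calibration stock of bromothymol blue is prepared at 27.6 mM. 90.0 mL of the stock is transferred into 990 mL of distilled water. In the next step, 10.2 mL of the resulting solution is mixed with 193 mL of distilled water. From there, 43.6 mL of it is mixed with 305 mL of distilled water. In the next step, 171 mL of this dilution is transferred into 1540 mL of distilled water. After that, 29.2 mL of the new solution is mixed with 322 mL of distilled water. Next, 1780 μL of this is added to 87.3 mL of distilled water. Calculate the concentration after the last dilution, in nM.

Overall dilution factor = 12 × 19.92 × 7.995 × 10.01 × 12.03 × 50.04 = 1.15 × 10⁷.
27.6 mM / 1.15 × 10⁷ = 2.40 × 10⁻⁶ mM = 2.40 nM.

2.40 nM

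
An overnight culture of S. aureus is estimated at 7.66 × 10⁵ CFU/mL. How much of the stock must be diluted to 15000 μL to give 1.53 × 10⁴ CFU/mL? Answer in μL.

V₁ = C₂V₂/C₁ = 1.53 × 10⁴ × 15000 / 7.66 × 10⁵ = 300 μL.

300 μL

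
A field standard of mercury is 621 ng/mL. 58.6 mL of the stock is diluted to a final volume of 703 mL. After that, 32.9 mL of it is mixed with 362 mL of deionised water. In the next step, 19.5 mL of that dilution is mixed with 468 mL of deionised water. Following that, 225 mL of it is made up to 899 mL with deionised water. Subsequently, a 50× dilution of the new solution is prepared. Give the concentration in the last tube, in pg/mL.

Overall dilution factor = 12.00 × 12.00 × 25 × 3.996 × 50 = 7.19 × 10⁵.
621 ng/mL / 7.19 × 10⁵ = 8.63 × 10⁻⁴ ng/mL = 0.863 pg/mL.

0.863 pg/mL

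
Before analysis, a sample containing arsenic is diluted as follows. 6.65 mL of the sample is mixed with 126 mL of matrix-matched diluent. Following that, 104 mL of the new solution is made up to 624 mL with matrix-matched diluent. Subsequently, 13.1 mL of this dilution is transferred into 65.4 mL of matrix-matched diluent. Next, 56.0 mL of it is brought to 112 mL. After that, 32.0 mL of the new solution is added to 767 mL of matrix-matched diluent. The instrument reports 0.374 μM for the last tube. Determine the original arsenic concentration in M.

0.0134 M

Overall dilution factor = 19.95 × 6 × 5.992 × 2 × 24.97 = 3.58 × 10⁴.
Original = 0.374 μM × 3.58 × 10⁴ = 1.34 × 10⁴ μM = 0.0134 M.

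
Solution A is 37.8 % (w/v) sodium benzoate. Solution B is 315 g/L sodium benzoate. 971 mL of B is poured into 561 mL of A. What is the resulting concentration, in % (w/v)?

C_B = 315 g/L = 31.5 % (w/v).
C_mix = (C_A·V_A + C_B·V_B)/(V_A + V_B) = (37.8×561 + 31.5×971) / 1532 = 33.8 % (w/v).

33.8 % (w/v)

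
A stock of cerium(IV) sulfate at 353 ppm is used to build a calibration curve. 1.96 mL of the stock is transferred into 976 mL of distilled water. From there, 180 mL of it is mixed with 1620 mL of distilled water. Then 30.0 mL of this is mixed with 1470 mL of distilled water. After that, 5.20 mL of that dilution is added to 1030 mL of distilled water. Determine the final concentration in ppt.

Overall dilution factor = 499.0 × 10 × 50 × 199.1 = 4.97 × 10⁷.
353 ppm / 4.97 × 10⁷ = 7.11 × 10⁻⁶ ppm = 7.11 ppt.

7.11 ppt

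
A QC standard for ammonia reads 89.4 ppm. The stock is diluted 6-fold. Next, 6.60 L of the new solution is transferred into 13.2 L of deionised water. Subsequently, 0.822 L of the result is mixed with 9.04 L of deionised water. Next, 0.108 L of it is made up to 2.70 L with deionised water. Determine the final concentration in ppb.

16.6 ppb

Overall dilution factor = 6 × 3 × 12.00 × 25 = 5399.
89.4 ppm / 5399 = 0.0166 ppm = 16.6 ppb.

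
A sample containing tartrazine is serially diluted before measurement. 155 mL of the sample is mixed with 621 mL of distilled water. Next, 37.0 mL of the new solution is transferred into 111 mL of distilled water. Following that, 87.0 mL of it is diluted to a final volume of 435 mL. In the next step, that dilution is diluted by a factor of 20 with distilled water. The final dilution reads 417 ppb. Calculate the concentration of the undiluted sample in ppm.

Overall dilution factor = 5.006 × 4 × 5 × 20 = 2003.
Original = 417 ppb × 2003 = 8.35 × 10⁵ ppb = 835 ppm.

835 ppm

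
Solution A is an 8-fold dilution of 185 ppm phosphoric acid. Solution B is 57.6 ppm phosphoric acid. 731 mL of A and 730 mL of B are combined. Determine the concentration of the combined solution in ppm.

C_A = 185 ppm / 8 = 23.1 ppm.
C_mix = (C_A·V_A + C_B·V_B)/(V_A + V_B) = (23.1×731 + 57.6×730) / 1461 = 40.4 ppm.

40.4 ppm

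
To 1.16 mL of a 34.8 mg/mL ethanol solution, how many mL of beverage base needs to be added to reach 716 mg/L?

55.2 mL

716 mg/L = 0.716 mg/mL.
V₂ = C₁V₁/C₂ = 34.8 × 1.16 / 0.716 = 56.4 mL.
Diluent to add = V₂ − V₁ = 56.4 − 1.16 = 55.2 mL.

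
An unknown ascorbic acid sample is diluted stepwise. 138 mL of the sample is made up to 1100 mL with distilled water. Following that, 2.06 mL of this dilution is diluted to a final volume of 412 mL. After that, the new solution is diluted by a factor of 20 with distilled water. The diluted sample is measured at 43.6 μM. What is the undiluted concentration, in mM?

1390 mM

Overall dilution factor = 7.971 × 200 × 20 = 3.19 × 10⁴.
Original = 43.6 μM × 3.19 × 10⁴ = 1.39 × 10⁶ μM = 1390 mM.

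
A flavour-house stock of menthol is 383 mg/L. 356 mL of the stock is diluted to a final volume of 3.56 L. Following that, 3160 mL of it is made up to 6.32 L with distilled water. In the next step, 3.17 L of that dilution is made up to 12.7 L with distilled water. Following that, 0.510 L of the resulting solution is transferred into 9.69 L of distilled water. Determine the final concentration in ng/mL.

Overall dilution factor = 10 × 2 × 4.006 × 20 = 1603.
383 mg/L / 1603 = 0.239 mg/L = 239 ng/mL.

239 ng/mL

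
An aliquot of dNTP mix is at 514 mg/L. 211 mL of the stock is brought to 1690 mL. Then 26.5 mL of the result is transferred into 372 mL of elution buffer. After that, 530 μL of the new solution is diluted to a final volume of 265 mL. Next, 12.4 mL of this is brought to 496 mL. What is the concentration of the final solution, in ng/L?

Overall dilution factor = 8.009 × 15.04 × 500 × 40 = 2.41 × 10⁶.
514 mg/L / 2.41 × 10⁶ = 2.13 × 10⁻⁴ mg/L = 213 ng/L.

213 ng/L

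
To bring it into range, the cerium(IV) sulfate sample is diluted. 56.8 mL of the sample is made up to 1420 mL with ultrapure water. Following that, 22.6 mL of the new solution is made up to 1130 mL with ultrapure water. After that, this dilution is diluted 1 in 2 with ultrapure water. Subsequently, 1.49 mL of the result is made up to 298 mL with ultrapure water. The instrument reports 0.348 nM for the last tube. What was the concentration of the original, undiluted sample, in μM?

Overall dilution factor = 25 × 50 × 2 × 200 = 5.00 × 10⁵.
Original = 0.348 nM × 5.00 × 10⁵ = 1.74 × 10⁵ nM = 174 μM.

174 μM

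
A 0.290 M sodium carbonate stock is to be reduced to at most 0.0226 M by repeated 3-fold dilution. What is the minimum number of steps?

Need 3ⁿ ≥ 12.8, so n ≥ log(12.8)/log(3) = 2.32.
Minimum whole steps: n = 3.

3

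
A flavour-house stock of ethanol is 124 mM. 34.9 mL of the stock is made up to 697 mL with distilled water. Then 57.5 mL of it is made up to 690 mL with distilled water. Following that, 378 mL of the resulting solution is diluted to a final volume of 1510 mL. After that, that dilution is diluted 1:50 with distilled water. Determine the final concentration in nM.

Overall dilution factor = 19.97 × 12 × 3.995 × 50 = 4.79 × 10⁴.
124 mM / 4.79 × 10⁴ = 2.59 × 10⁻³ mM = 2590 nM.

2590 nM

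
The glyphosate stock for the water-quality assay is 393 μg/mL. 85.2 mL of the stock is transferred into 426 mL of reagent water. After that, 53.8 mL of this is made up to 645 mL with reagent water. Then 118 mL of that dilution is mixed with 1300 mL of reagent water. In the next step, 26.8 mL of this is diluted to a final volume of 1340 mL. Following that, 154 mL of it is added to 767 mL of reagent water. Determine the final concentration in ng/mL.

1.52 ng/mL

Overall dilution factor = 6 × 11.99 × 12.02 × 50 × 5.981 = 2.58 × 10⁵.
393 μg/mL / 2.58 × 10⁵ = 1.52 × 10⁻³ μg/mL = 1.52 ng/mL.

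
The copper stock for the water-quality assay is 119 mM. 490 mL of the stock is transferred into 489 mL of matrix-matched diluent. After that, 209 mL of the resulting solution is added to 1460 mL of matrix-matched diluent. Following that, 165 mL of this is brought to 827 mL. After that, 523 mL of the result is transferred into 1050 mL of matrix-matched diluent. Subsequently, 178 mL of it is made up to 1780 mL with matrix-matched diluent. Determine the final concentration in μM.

Overall dilution factor = 1.998 × 7.986 × 5.012 × 3.008 × 10 = 2405.
119 mM / 2405 = 0.0495 mM = 49.5 μM.

49.5 μM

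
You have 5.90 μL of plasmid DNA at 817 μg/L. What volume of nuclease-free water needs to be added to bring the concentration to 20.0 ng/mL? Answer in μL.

235 μL

20.0 ng/mL = 20.0 μg/L.
V₂ = C₁V₁/C₂ = 817 × 5.90 / 20.0 = 241 μL.
Diluent to add = V₂ − V₁ = 241 − 5.90 = 235 μL.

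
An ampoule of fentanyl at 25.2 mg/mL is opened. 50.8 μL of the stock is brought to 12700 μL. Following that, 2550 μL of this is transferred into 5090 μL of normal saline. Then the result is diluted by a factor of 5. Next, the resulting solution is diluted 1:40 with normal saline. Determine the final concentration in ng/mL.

168 ng/mL

Overall dilution factor = 250 × 2.996 × 5 × 40 = 1.50 × 10⁵.
25.2 mg/mL / 1.50 × 10⁵ = 1.68 × 10⁻⁴ mg/mL = 168 ng/mL.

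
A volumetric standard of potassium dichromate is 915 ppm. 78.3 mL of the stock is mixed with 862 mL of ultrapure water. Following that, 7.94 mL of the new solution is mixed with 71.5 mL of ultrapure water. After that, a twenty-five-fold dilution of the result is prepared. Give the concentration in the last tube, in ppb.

Overall dilution factor = 12.01 × 10.01 × 25 = 3004.
915 ppm / 3004 = 0.305 ppm = 305 ppb.

305 ppb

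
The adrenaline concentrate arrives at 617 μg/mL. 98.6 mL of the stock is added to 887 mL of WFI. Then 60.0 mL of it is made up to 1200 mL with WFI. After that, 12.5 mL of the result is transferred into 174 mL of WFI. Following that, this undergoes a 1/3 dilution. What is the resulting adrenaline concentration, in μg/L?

Overall dilution factor = 9.996 × 20 × 14.92 × 3 = 8948.
617 μg/mL / 8948 = 0.0690 μg/mL = 69.0 μg/L.

69.0 μg/L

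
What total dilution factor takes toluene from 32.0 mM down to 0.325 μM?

9.85 × 10⁴

Factor = C₀/C_target = 32.0 mM / 0.325 μM = 9.85 × 10⁴.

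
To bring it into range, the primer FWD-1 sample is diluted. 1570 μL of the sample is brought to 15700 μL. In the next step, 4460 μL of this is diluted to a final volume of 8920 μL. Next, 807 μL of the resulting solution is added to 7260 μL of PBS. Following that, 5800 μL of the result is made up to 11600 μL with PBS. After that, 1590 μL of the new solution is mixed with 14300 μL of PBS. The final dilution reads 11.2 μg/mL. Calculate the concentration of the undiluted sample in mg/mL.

Overall dilution factor = 10 × 2 × 9.996 × 2 × 9.994 = 3996.
Original = 11.2 μg/mL × 3996 = 4.48 × 10⁴ μg/mL = 44.8 mg/mL.

44.8 mg/mL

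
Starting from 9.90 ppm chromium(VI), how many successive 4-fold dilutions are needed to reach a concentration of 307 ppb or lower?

3

Need 4ⁿ ≥ 32.2, so n ≥ log(32.2)/log(4) = 2.51.
Minimum whole steps: n = 3.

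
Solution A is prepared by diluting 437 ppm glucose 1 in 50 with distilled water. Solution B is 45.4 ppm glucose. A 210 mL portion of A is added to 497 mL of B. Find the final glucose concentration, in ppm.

34.5 ppm

C_A = 437 ppm / 50 = 8.74 ppm.
C_mix = (C_A·V_A + C_B·V_B)/(V_A + V_B) = (8.74×210 + 45.4×497) / 707.0 = 34.5 ppm.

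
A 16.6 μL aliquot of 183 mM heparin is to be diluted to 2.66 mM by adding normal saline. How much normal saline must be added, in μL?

1130 μL

V₂ = C₁V₁/C₂ = 183 × 16.6 / 2.66 = 1142 μL.
Diluent to add = V₂ − V₁ = 1142 − 16.6 = 1130 μL.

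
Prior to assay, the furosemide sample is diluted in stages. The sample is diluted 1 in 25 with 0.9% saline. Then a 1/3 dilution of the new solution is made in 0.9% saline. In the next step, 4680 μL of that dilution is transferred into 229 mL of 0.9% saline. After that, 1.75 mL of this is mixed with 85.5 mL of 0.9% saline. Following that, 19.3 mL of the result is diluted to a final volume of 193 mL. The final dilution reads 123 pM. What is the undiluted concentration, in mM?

0.230 mM

Overall dilution factor = 25 × 3 × 49.93 × 49.86 × 10 = 1.87 × 10⁶.
Original = 123 pM × 1.87 × 10⁶ = 2.30 × 10⁸ pM = 0.230 mM.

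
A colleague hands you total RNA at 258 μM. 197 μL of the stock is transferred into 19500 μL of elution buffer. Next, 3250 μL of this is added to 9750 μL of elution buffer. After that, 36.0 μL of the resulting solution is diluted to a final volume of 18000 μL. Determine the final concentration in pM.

1290 pM

Overall dilution factor = 99.98 × 4 × 500 = 2.00 × 10⁵.
258 μM / 2.00 × 10⁵ = 1.29 × 10⁻³ μM = 1290 pM.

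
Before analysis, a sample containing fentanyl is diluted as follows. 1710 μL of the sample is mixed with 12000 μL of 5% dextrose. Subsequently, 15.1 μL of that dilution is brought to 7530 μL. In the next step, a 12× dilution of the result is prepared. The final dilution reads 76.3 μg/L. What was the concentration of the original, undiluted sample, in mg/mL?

3.66 mg/mL

Overall dilution factor = 8.018 × 498.7 × 12 = 4.80 × 10⁴.
Original = 76.3 μg/L × 4.80 × 10⁴ = 3.66 × 10⁶ μg/L = 3.66 mg/mL.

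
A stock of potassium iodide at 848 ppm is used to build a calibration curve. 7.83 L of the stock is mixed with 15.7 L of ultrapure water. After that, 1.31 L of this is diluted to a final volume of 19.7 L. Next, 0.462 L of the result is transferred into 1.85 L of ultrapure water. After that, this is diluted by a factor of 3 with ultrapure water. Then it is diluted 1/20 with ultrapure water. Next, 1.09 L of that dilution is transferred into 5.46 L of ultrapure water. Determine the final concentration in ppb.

10.4 ppb

Overall dilution factor = 3.005 × 15.04 × 5.004 × 3 × 20 × 6.009 = 8.15 × 10⁴.
848 ppm / 8.15 × 10⁴ = 0.0104 ppm = 10.4 ppb.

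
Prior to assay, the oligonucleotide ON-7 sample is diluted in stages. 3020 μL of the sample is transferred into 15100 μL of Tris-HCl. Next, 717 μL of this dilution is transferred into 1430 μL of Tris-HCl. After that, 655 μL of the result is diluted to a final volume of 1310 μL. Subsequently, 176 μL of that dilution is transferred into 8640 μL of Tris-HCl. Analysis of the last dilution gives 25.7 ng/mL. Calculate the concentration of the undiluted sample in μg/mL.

Overall dilution factor = 6 × 2.994 × 2 × 50.09 = 1800.
Original = 25.7 ng/mL × 1800 = 4.63 × 10⁴ ng/mL = 46.3 μg/mL.

46.3 μg/mL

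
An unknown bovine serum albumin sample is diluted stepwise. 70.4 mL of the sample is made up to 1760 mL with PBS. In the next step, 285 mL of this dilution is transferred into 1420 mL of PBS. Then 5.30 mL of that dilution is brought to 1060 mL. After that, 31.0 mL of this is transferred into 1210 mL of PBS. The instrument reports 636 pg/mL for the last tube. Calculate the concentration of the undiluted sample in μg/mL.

Overall dilution factor = 25 × 5.982 × 200 × 40.03 = 1.20 × 10⁶.
Original = 636 pg/mL × 1.20 × 10⁶ = 7.62 × 10⁸ pg/mL = 762 μg/mL.

762 μg/mL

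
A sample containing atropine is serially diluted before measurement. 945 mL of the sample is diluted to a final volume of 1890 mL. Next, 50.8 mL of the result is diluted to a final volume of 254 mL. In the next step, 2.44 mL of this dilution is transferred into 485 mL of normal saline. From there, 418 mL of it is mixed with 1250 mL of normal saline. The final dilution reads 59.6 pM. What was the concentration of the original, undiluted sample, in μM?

0.475 μM

Overall dilution factor = 2 × 5 × 199.8 × 3.990 = 7972.
Original = 59.6 pM × 7972 = 4.75 × 10⁵ pM = 0.475 μM.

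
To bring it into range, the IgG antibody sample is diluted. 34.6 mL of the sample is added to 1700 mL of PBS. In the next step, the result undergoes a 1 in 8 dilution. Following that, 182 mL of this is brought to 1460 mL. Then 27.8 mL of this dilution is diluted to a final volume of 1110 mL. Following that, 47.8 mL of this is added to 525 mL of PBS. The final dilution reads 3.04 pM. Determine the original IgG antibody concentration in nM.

Overall dilution factor = 50.13 × 8 × 8.022 × 39.93 × 11.98 = 1.54 × 10⁶.
Original = 3.04 pM × 1.54 × 10⁶ = 4.68 × 10⁶ pM = 4680 nM.

4680 nM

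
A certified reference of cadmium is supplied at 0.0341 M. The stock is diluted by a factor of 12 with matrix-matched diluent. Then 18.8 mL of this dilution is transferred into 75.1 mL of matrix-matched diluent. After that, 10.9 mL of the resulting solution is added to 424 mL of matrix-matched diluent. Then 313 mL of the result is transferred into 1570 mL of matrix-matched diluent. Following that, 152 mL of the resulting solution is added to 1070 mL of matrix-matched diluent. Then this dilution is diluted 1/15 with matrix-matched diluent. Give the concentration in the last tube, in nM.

Overall dilution factor = 12 × 4.995 × 39.90 × 6.016 × 8.039 × 15 = 1.73 × 10⁶.
0.0341 M / 1.73 × 10⁶ = 1.97 × 10⁻⁸ M = 19.7 nM.

19.7 nM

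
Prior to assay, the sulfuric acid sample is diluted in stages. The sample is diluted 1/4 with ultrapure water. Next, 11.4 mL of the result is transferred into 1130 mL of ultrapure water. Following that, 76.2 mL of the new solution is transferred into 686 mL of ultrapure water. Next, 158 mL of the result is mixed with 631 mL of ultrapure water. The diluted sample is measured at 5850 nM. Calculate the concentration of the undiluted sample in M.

Overall dilution factor = 4 × 100.1 × 10.00 × 4.994 = 2.00 × 10⁴.
Original = 5850 nM × 2.00 × 10⁴ = 1.17 × 10⁸ nM = 0.117 M.

0.117 M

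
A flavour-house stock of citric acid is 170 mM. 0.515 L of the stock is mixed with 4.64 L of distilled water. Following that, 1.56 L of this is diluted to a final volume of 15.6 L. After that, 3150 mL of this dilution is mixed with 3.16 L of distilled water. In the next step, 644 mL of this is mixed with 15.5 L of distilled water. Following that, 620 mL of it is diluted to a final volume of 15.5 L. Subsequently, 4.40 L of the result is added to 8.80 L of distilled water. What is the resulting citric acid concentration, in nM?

451 nM

Overall dilution factor = 10.01 × 10 × 2.003 × 25.07 × 25 × 3 = 3.77 × 10⁵.
170 mM / 3.77 × 10⁵ = 4.51 × 10⁻⁴ mM = 451 nM.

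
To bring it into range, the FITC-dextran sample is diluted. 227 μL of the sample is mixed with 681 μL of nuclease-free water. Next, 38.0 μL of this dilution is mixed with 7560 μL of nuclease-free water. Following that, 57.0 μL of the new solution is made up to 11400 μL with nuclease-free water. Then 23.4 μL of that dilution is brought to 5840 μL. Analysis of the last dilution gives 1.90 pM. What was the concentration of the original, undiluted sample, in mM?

0.0759 mM

Overall dilution factor = 4 × 199.9 × 200 × 249.6 = 3.99 × 10⁷.
Original = 1.90 pM × 3.99 × 10⁷ = 7.59 × 10⁷ pM = 0.0759 mM.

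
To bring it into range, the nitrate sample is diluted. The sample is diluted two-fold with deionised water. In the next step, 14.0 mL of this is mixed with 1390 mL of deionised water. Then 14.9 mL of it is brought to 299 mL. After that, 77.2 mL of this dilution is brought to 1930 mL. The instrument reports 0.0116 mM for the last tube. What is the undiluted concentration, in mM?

1170 mM

Overall dilution factor = 2 × 100.3 × 20.07 × 25 = 1.01 × 10⁵.
Original = 0.0116 mM × 1.01 × 10⁵ = 1167 mM.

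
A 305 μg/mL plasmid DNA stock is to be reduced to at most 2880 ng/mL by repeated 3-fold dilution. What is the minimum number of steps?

5

Need 3ⁿ ≥ 106, so n ≥ log(106)/log(3) = 4.24.
Minimum whole steps: n = 5.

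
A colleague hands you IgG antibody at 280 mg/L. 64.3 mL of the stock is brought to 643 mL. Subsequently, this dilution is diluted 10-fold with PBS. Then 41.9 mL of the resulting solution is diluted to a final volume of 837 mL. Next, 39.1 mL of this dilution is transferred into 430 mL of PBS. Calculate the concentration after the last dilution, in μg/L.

11.7 μg/L

Overall dilution factor = 10 × 10 × 19.98 × 12.00 = 2.40 × 10⁴.
280 mg/L / 2.40 × 10⁴ = 0.0117 mg/L = 11.7 μg/L.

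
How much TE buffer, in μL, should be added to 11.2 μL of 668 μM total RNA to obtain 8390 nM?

8390 nM = 8.39 μM.
V₂ = C₁V₁/C₂ = 668 × 11.2 / 8.39 = 892 μL.
Diluent to add = V₂ − V₁ = 892 − 11.2 = 881 μL.

881 μL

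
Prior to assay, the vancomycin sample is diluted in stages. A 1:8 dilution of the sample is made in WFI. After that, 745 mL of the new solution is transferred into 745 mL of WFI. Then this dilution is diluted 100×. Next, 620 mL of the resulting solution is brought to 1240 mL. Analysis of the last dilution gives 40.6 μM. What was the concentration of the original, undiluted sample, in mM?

130 mM

Overall dilution factor = 8 × 2 × 100 × 2 = 3200.
Original = 40.6 μM × 3200 = 1.30 × 10⁵ μM = 130 mM.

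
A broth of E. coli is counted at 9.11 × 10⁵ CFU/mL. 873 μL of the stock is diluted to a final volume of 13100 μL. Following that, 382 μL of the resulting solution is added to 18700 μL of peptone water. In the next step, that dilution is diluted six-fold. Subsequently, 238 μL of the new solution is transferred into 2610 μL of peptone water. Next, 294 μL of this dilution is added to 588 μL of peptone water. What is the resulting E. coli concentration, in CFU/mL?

5.64 CFU/mL

Overall dilution factor = 15.01 × 49.95 × 6 × 11.97 × 3 = 1.61 × 10⁵.
9.11 × 10⁵ CFU/mL / 1.61 × 10⁵ = 5.64 CFU/mL.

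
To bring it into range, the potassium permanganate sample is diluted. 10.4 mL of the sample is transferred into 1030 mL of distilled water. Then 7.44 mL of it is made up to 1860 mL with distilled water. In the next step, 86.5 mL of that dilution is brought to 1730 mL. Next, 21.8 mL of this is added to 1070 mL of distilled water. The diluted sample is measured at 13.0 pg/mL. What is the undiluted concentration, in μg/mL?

Overall dilution factor = 100.0 × 250 × 20 × 50.08 = 2.51 × 10⁷.
Original = 13.0 pg/mL × 2.51 × 10⁷ = 3.26 × 10⁸ pg/mL = 326 μg/mL.

326 μg/mL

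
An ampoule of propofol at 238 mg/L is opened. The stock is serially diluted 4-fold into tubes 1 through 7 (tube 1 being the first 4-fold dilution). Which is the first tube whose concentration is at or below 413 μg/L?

tube 5

Tube n has concentration 238 mg/L / 4ⁿ.
Need 4ⁿ ≥ 238 mg/L / 413 μg/L = 576, so n ≥ 4.59.
First such tube: n = 5.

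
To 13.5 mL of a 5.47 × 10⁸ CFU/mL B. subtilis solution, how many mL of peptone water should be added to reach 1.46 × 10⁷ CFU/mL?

V₂ = C₁V₁/C₂ = 5.47 × 10⁸ × 13.5 / 1.46 × 10⁷ = 506 mL.
Diluent to add = V₂ − V₁ = 506 − 13.5 = 492 mL.

492 mL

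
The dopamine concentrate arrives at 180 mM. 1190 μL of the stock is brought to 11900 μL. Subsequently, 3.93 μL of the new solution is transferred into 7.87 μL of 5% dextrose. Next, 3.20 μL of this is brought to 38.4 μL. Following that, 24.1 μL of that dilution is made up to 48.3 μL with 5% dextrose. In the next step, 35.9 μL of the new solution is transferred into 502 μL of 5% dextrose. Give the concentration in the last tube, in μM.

16.6 μM

Overall dilution factor = 10 × 3.003 × 12 × 2.004 × 14.98 = 1.08 × 10⁴.
180 mM / 1.08 × 10⁴ = 0.0166 mM = 16.6 μM.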